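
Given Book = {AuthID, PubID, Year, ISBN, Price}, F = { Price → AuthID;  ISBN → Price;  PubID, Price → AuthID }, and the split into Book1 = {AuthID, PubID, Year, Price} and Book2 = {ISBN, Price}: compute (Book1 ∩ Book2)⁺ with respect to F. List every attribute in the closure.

Book1 ∩ Book2 = {Price}.
Price → AuthID applies, adding AuthID
Closure: {AuthID, Price}.

AuthID, Price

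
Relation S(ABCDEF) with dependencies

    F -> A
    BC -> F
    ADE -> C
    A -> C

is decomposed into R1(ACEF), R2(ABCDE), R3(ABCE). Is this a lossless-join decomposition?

Chase test. Columns are ABCDEF; row i has aⱼ where attribute j ∈ Ri, else bᵢⱼ.
Initial tableau (one row per fragment):
  row 1: a1 b12 a3 b14 a5 a6
  row 2: a1 a2 a3 a4 a5 b26
  row 3: a1 a2 a3 b34 a5 b36
Rows 2 and 3 agree on BC; apply BC→F and equate their F entries.
No row becomes fully distinguished — the join is lossy.

No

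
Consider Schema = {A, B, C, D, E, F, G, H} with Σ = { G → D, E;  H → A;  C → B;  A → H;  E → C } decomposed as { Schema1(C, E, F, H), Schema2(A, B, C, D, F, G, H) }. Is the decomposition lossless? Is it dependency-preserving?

lossy and not dependency-preserving

Lossless test: (C, F, H)⁺ = {A, B, C, F, H}, which is a superkey of neither fragment — lossy.
Dependency preservation: the restricted closure of {G} across the fragments never reaches {D, E}, so G → D, E cannot be enforced without a join — not preserved.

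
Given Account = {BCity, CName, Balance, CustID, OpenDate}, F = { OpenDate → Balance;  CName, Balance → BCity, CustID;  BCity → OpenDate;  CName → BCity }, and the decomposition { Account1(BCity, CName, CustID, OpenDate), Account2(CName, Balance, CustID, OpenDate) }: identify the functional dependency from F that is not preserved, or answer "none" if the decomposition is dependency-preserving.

OpenDate → Balance lies within Account2.
CName, Balance → BCity, CustID: restricted closure across fragments reaches BCity, CustID.
BCity → OpenDate lies within Account1.
CName → BCity lies within Account1.
Every dependency is enforceable on the fragments, so the decomposition is dependency-preserving.

none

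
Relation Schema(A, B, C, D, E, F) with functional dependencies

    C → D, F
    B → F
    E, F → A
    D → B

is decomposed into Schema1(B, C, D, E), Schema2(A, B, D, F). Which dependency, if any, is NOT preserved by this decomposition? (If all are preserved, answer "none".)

Check E, F → A: no single fragment contains all of {A, E, F}, and the restricted closure of {E, F} across the fragments never reaches {A}.
C → D, F is preserved.
B → F is preserved.
D → B is preserved.

E, F → A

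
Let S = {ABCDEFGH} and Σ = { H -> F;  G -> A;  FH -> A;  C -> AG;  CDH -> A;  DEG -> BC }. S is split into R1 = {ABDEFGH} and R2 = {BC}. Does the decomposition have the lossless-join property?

Common attributes: R1 ∩ R2 = {B}.
No dependency enlarges {B}, so (B)⁺ = {B}.
The closure contains neither all of R1 = {ABDEFGH} nor all of R2 = {BC}, so the common attributes are not a superkey of either fragment. The join is lossy.

No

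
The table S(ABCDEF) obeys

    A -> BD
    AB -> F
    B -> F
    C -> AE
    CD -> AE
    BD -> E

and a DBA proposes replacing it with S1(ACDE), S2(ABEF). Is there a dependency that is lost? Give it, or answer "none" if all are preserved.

Check BD → E: no single fragment contains all of {BDE}, and the restricted closure of {BD} across the fragments never reaches {E}.
A → BD is preserved.
AB → F is preserved.
B → F is preserved.
C → AE is preserved.
CD → AE is preserved.

BD -> E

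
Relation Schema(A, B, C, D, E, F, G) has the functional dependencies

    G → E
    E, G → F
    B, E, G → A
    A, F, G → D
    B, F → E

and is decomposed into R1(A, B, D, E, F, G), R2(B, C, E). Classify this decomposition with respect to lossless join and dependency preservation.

Lossless test: (B, E)⁺ = {B, E}, which is a superkey of neither fragment — lossy.
Dependency preservation: every FD's attributes lie within a single fragment, so each can be enforced locally — preserved.

lossy but dependency-preserving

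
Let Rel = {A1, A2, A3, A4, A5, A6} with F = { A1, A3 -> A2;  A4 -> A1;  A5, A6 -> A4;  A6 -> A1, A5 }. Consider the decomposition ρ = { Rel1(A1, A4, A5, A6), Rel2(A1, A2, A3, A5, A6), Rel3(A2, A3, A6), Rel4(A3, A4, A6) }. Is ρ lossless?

Chase test. Columns are A1, A2, A3, A4, A5, A6; row i has aⱼ where attribute j ∈ Reli, else bᵢⱼ.
Initial tableau (one row per fragment):
  row 1: a1 b12 b13 a4 a5 a6
  row 2: a1 a2 a3 b24 a5 a6
  row 3: b31 a2 a3 b34 b35 a6
  row 4: b41 b42 a3 a4 b45 a6
Rows 1 and 4 agree on A4; apply A4→A1 and equate their A1 entries.
Rows 1 and 2 agree on A5, A6; apply A5, A6→A4 and equate their A4 entries.
Rows 1 and 3 agree on A6; apply A6→A1, A5 and equate their A1, A5 entries.
Rows 1 and 4 agree on A6; apply A6→A1, A5 and equate their A1, A5 entries.
Rows 2 and 4 agree on A1, A3; apply A1, A3→A2 and equate their A2 entries.
Rows 1 and 3 agree on A5, A6; apply A5, A6→A4 and equate their A4 entries.
Row 2 is now all distinguished symbols — the join is lossless.

Yes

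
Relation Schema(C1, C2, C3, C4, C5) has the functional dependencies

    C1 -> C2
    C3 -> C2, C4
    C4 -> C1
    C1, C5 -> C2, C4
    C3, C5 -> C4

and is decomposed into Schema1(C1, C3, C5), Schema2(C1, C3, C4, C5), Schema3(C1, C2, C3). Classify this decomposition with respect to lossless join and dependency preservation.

Lossless test (chase): Rows 1 and 2 agree on C1; apply C1→C2 and equate their C2 entries. Rows 1 and 3 agree on C1; apply C1→C2 and equate their C2 entries. Rows 1 and 2 agree on C3; apply C3→C2, C4 and equate their C2, C4 entries. Rows 1 and 3 agree on C3; apply C3→C2, C4 and equate their C2, C4 entries. Row 1 is now all distinguished symbols — the join is lossless.
Dependency preservation: C3 → C2, C4; C1, C5 → C2, C4 are not contained in any single fragment, but the restricted closure of each left-hand side across the fragments still reaches the right-hand side; the remaining FDs each lie inside some fragment. All dependencies are preserved.

lossless and dependency-preserving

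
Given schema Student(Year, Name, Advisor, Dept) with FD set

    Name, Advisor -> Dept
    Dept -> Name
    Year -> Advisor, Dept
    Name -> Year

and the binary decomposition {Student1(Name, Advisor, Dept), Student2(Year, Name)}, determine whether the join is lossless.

Yes

Common attributes: Student1 ∩ Student2 = {Name}.
Closure of {Name}: Name → Year applies, adding Year; Year → Advisor, Dept applies, adding Advisor, Dept. So (Name)⁺ = {Year, Name, Advisor, Dept}.
This closure contains every attribute of Student1, so Student1 ∩ Student2 → Student1. The join is lossless.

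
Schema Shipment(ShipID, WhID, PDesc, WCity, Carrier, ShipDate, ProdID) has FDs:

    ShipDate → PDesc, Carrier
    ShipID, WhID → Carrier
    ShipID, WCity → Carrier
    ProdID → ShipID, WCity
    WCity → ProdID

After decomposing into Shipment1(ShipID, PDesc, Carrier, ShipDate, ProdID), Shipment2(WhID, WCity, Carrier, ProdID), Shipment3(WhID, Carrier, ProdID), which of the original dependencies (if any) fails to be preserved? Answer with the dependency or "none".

Check ShipID, WhID → Carrier: no single fragment contains all of {ShipID, WhID, Carrier}, and the restricted closure of {ShipID, WhID} across the fragments never reaches {Carrier}.
ShipDate → PDesc, Carrier is preserved.
ShipID, WCity → Carrier is preserved.
ProdID → ShipID, WCity is preserved.
WCity → ProdID is preserved.

ShipID, WhID → Carrier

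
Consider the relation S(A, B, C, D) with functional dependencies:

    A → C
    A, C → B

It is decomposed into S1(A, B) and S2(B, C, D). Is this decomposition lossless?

No

Common attributes: S1 ∩ S2 = {B}.
No dependency enlarges {B}, so (B)⁺ = {B}.
The closure contains neither all of S1 = {A, B} nor all of S2 = {B, C, D}, so the common attributes are not a superkey of either fragment. The join is lossy.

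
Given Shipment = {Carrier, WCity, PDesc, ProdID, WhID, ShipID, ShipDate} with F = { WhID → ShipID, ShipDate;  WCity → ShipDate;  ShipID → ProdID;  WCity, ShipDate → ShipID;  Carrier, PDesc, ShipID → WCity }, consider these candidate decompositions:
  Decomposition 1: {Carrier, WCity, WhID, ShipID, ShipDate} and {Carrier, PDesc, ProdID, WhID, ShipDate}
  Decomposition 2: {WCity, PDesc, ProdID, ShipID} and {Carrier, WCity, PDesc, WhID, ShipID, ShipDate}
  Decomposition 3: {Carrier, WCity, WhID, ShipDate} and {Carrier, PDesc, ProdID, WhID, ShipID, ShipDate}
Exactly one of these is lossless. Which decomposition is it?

Decomposition 2

Decomposition 1: common = {Carrier, WhID, ShipDate}, closure = {Carrier, ProdID, WhID, ShipID, ShipDate} → lossy.
Decomposition 2: common = {WCity, PDesc, ShipID}, closure = {WCity, PDesc, ProdID, ShipID, ShipDate} → lossless.
Decomposition 3: common = {Carrier, WhID, ShipDate}, closure = {Carrier, ProdID, WhID, ShipID, ShipDate} → lossy.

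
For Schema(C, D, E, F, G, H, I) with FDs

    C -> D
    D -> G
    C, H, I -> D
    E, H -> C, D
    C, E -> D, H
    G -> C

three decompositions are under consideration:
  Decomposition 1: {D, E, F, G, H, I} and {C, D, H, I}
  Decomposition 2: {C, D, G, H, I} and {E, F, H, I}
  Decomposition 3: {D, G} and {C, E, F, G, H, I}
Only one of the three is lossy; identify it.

Decomposition 1: common = {D, H, I}, closure = {C, D, G, H, I} → lossless.
Decomposition 2: common = {H, I}, closure = {H, I} → lossy.
Decomposition 3: common = {G}, closure = {C, D, G} → lossless.

Decomposition 2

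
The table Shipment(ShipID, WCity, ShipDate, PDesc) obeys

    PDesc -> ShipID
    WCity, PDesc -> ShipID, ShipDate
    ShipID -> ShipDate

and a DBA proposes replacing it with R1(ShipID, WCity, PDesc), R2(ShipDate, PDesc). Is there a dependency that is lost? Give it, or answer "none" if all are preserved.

ShipID -> ShipDate

Check ShipID → ShipDate: no single fragment contains all of {ShipID, ShipDate}, and the restricted closure of {ShipID} across the fragments never reaches {ShipDate}.
PDesc → ShipID is preserved.
WCity, PDesc → ShipID, ShipDate is preserved.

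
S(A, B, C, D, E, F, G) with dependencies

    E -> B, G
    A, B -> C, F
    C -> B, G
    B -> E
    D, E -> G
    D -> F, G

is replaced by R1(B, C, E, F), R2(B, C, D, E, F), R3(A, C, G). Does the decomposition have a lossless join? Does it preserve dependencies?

Lossless test (chase): Rows 1 and 2 agree on E; apply E→B, G and equate their B, G entries. Rows 1 and 3 agree on C; apply C→B, G and equate their B, G entries. Rows 1 and 3 agree on B; apply B→E and equate their E entries. No row becomes fully distinguished — the join is lossy.
Dependency preservation: the restricted closure of {E} across the fragments never reaches {B, G}, so E → B, G cannot be enforced without a join — not preserved.

lossy and not dependency-preserving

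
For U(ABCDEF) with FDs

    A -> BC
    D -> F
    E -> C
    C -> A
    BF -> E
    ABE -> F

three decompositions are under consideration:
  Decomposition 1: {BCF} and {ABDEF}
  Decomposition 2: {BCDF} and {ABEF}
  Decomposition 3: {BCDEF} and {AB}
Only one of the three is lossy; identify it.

Decomposition 3

Decomposition 1: common = {BF}, closure = {ABCEF} → lossless.
Decomposition 2: common = {BF}, closure = {ABCEF} → lossless.
Decomposition 3: common = {B}, closure = {B} → lossy.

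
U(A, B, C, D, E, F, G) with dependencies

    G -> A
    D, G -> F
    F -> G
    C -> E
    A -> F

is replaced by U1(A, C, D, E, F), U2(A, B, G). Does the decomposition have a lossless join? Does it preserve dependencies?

lossy but dependency-preserving

Lossless test: (A)⁺ = {A, F, G}, which is a superkey of neither fragment — lossy.
Dependency preservation: D, G → F; F → G are not contained in any single fragment, but the restricted closure of each left-hand side across the fragments still reaches the right-hand side; the remaining FDs each lie inside some fragment. All dependencies are preserved.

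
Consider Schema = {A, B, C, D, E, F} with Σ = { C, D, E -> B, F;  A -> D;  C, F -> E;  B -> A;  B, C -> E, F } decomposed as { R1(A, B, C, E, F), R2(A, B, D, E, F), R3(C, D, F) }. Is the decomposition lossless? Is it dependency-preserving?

Lossless test (chase): Rows 1 and 2 agree on A; apply A→D and equate their D entries. Rows 1 and 3 agree on C, F; apply C, F→E and equate their E entries. Rows 1 and 3 agree on C, D, E; apply C, D, E→B, F and equate their B, F entries. Rows 1 and 3 agree on B; apply B→A and equate their A entries. Row 1 is now all distinguished symbols — the join is lossless.
Dependency preservation: the restricted closure of {C, D, E} across the fragments never reaches {B, F}, so C, D, E → B, F cannot be enforced without a join — not preserved.

lossless but not dependency-preserving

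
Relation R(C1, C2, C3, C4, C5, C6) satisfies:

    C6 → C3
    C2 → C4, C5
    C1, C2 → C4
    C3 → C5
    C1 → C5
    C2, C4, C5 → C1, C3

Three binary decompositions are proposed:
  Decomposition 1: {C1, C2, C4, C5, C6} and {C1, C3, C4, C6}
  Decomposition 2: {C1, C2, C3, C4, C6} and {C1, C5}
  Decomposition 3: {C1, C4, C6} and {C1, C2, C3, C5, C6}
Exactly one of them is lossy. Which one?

Decomposition 3

Decomposition 1: common = {C1, C4, C6}, closure = {C1, C3, C4, C5, C6} → lossless.
Decomposition 2: common = {C1}, closure = {C1, C5} → lossless.
Decomposition 3: common = {C1, C6}, closure = {C1, C3, C5, C6} → lossy.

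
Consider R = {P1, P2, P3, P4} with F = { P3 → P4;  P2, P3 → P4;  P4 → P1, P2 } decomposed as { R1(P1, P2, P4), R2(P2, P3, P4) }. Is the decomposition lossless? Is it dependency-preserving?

lossless and dependency-preserving

Lossless test: (P2, P4)⁺ = {P1, P2, P4}, which contains all of one fragment — lossless.
Dependency preservation: every FD's attributes lie within a single fragment, so each can be enforced locally — preserved.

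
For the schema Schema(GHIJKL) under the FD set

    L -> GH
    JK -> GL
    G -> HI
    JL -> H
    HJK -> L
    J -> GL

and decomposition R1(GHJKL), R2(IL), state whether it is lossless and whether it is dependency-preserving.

Lossless test: (L)⁺ = {GHIL}, which contains all of one fragment — lossless.
Dependency preservation: the restricted closure of {G} across the fragments never reaches {HI}, so G → HI cannot be enforced without a join — not preserved.

lossless but not dependency-preserving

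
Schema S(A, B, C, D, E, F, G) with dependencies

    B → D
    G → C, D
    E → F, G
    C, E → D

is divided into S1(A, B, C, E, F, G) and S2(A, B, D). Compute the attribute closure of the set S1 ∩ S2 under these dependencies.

A, B, D

S1 ∩ S2 = {A, B}.
B → D applies, adding D
Closure: {A, B, D}.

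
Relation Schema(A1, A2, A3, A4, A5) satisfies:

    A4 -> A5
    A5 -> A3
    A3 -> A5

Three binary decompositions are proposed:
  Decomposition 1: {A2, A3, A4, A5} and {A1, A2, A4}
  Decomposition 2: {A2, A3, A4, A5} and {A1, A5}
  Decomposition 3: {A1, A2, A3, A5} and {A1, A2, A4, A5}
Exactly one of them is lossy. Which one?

Decomposition 1: common = {A2, A4}, closure = {A2, A3, A4, A5} → lossless.
Decomposition 2: common = {A5}, closure = {A3, A5} → lossy.
Decomposition 3: common = {A1, A2, A5}, closure = {A1, A2, A3, A5} → lossless.

Decomposition 2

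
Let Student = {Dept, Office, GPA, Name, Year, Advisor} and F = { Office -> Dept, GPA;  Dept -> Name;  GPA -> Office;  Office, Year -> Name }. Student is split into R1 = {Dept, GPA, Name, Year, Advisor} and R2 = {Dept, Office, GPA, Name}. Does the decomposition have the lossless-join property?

Common attributes: R1 ∩ R2 = {Dept, GPA, Name}.
Closure of {Dept, GPA, Name}: GPA → Office applies, adding Office. So (Dept, GPA, Name)⁺ = {Dept, Office, GPA, Name}.
This closure contains every attribute of R2, so R1 ∩ R2 → R2. The join is lossless.

Yes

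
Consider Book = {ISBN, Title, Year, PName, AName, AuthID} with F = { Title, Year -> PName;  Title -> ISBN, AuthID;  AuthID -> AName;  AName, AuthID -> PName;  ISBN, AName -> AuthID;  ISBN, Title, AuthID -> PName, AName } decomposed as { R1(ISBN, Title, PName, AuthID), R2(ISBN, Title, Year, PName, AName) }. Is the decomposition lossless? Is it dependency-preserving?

Lossless test: (ISBN, Title, PName)⁺ = {ISBN, Title, PName, AName, AuthID}, which contains all of one fragment — lossless.
Dependency preservation: the restricted closure of {AuthID} across the fragments never reaches {AName}, so AuthID → AName cannot be enforced without a join — not preserved.

lossless but not dependency-preserving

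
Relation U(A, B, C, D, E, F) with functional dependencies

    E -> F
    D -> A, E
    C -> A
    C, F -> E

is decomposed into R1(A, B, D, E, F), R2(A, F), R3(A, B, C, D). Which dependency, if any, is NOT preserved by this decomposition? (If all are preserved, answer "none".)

Check C, F → E: no single fragment contains all of {C, E, F}, and the restricted closure of {C, F} across the fragments never reaches {E}.
E → F is preserved.
D → A, E is preserved.
C → A is preserved.

C, F -> E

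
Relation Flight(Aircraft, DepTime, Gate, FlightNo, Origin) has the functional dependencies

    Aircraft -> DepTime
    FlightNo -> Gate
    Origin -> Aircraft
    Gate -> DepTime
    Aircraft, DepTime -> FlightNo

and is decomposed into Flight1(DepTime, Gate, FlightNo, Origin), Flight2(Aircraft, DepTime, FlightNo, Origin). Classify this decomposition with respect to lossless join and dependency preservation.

lossless and dependency-preserving

Lossless test: (DepTime, FlightNo, Origin)⁺ = {Aircraft, DepTime, Gate, FlightNo, Origin}, which contains all of one fragment — lossless.
Dependency preservation: every FD's attributes lie within a single fragment, so each can be enforced locally — preserved.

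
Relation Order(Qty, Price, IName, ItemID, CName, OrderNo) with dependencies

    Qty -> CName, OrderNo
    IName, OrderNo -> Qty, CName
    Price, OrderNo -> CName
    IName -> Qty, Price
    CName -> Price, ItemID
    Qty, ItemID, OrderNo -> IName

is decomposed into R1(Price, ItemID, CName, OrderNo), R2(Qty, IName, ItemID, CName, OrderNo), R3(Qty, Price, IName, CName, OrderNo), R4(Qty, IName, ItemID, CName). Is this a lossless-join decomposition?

Yes

Chase test. Columns are Qty, Price, IName, ItemID, CName, OrderNo; row i has aⱼ where attribute j ∈ Ri, else bᵢⱼ.
Initial tableau (one row per fragment):
  row 1: b11 a2 b13 a4 a5 a6
  row 2: a1 b22 a3 a4 a5 a6
  row 3: a1 a2 a3 b34 a5 a6
  row 4: a1 b42 a3 a4 a5 b46
Rows 2 and 4 agree on Qty; apply Qty→CName, OrderNo and equate their CName, OrderNo entries.
Rows 2 and 3 agree on IName; apply IName→Qty, Price and equate their Qty, Price entries.
Rows 2 and 4 agree on IName; apply IName→Qty, Price and equate their Qty, Price entries.
Rows 1 and 3 agree on CName; apply CName→Price, ItemID and equate their Price, ItemID entries.
Row 2 is now all distinguished symbols — the join is lossless.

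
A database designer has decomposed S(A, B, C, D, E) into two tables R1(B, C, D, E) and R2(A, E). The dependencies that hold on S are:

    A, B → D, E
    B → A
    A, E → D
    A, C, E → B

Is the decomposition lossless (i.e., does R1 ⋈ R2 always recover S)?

No

Common attributes: R1 ∩ R2 = {E}.
No dependency enlarges {E}, so (E)⁺ = {E}.
The closure contains neither all of R1 = {B, C, D, E} nor all of R2 = {A, E}, so the common attributes are not a superkey of either fragment. The join is lossy.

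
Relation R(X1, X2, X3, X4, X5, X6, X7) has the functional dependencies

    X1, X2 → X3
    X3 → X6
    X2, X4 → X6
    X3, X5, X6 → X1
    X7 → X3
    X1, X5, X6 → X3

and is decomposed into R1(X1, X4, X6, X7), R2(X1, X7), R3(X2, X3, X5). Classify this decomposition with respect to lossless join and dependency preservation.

lossy and not dependency-preserving

Lossless test (chase): Rows 1 and 2 agree on X7; apply X7→X3 and equate their X3 entries. Rows 1 and 2 agree on X3; apply X3→X6 and equate their X6 entries. No row becomes fully distinguished — the join is lossy.
Dependency preservation: the restricted closure of {X1, X2} across the fragments never reaches {X3}, so X1, X2 → X3 cannot be enforced without a join — not preserved.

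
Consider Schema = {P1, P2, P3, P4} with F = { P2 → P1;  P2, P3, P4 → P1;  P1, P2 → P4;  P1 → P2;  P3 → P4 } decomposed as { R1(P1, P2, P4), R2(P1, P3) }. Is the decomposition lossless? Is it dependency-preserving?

Lossless test: (P1)⁺ = {P1, P2, P4}, which contains all of one fragment — lossless.
Dependency preservation: the restricted closure of {P3} across the fragments never reaches {P4}, so P3 → P4 cannot be enforced without a join — not preserved.

lossless but not dependency-preserving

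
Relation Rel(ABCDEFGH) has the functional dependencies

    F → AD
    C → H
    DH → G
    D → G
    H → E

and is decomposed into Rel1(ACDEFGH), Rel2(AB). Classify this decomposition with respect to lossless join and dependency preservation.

lossy but dependency-preserving

Lossless test: (A)⁺ = {A}, which is a superkey of neither fragment — lossy.
Dependency preservation: every FD's attributes lie within a single fragment, so each can be enforced locally — preserved.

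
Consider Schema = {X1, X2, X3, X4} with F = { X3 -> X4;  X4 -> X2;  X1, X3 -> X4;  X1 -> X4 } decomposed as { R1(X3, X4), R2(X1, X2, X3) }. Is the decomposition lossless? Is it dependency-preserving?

Lossless test: (X3)⁺ = {X2, X3, X4}, which contains all of one fragment — lossless.
Dependency preservation: the restricted closure of {X4} across the fragments never reaches {X2}, so X4 → X2 cannot be enforced without a join — not preserved.

lossless but not dependency-preserving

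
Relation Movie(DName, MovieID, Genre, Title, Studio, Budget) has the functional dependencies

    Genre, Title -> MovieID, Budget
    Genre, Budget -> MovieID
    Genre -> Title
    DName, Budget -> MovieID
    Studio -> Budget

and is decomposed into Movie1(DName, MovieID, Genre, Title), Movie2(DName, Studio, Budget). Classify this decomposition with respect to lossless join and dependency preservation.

Lossless test: (DName)⁺ = {DName}, which is a superkey of neither fragment — lossy.
Dependency preservation: the restricted closure of {Genre, Title} across the fragments never reaches {MovieID, Budget}, so Genre, Title → MovieID, Budget cannot be enforced without a join — not preserved.

lossy and not dependency-preserving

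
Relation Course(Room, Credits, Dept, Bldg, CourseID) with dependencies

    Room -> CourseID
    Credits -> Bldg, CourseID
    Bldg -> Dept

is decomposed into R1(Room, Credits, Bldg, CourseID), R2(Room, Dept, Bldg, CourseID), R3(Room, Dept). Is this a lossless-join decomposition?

Chase test. Columns are Room, Credits, Dept, Bldg, CourseID; row i has aⱼ where attribute j ∈ Ri, else bᵢⱼ.
Initial tableau (one row per fragment):
  row 1: a1 a2 b13 a4 a5
  row 2: a1 b22 a3 a4 a5
  row 3: a1 b32 a3 b34 b35
Rows 1 and 3 agree on Room; apply Room→CourseID and equate their CourseID entries.
Rows 1 and 2 agree on Bldg; apply Bldg→Dept and equate their Dept entries.
Row 1 is now all distinguished symbols — the join is lossless.

Yes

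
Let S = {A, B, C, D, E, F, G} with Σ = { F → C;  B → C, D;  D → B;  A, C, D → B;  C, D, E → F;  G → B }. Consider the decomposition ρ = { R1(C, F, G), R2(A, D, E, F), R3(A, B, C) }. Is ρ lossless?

Chase test. Columns are A, B, C, D, E, F, G; row i has aⱼ where attribute j ∈ Ri, else bᵢⱼ.
Initial tableau (one row per fragment):
  row 1: b11 b12 a3 b14 b15 a6 a7
  row 2: a1 b22 b23 a4 a5 a6 b27
  row 3: a1 a2 a3 b34 b35 b36 b37
Rows 1 and 2 agree on F; apply F→C and equate their C entries.
No row becomes fully distinguished — the join is lossy.

No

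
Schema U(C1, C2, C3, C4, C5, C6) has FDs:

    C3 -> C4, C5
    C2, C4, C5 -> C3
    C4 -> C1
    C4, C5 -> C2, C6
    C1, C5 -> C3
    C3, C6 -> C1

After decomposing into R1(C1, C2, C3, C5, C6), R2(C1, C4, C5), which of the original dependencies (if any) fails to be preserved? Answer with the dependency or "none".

none

C3 → C4, C5: restricted closure across fragments reaches C4, C5.
C2, C4, C5 → C3: restricted closure across fragments reaches C3.
C4 → C1 lies within R2.
C4, C5 → C2, C6: restricted closure across fragments reaches C2, C6.
C1, C5 → C3 lies within R1.
C3, C6 → C1 lies within R1.
Every dependency is enforceable on the fragments, so the decomposition is dependency-preserving.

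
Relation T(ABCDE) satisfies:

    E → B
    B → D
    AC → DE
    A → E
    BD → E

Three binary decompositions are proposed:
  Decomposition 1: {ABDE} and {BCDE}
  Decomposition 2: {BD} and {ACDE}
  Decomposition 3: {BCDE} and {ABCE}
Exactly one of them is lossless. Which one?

Decomposition 1: common = {BDE}, closure = {BDE} → lossy.
Decomposition 2: common = {D}, closure = {D} → lossy.
Decomposition 3: common = {BCE}, closure = {BCDE} → lossless.

Decomposition 3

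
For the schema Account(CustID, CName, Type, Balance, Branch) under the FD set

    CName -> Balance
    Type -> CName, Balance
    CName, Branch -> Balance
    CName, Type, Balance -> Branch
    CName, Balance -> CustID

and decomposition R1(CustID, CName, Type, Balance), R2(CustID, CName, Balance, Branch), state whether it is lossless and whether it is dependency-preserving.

Lossless test: (CustID, CName, Balance)⁺ = {CustID, CName, Balance}, which is a superkey of neither fragment — lossy.
Dependency preservation: the restricted closure of {CName, Type, Balance} across the fragments never reaches {Branch}, so CName, Type, Balance → Branch cannot be enforced without a join — not preserved.

lossy and not dependency-preserving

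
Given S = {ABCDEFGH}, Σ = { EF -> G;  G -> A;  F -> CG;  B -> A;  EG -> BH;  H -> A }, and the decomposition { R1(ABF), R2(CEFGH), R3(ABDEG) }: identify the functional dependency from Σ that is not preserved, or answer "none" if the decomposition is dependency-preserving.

Check H → A: no single fragment contains all of {AH}, and the restricted closure of {H} across the fragments never reaches {A}.
EF → G is preserved.
G → A is preserved.
F → CG is preserved.
B → A is preserved.
EG → BH is preserved.

H -> A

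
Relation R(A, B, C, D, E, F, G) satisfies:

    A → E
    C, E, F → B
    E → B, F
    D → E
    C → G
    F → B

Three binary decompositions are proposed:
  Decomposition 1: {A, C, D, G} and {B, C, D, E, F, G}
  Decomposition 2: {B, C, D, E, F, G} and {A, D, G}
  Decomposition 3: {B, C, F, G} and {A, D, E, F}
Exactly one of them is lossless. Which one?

Decomposition 1: common = {C, D, G}, closure = {B, C, D, E, F, G} → lossless.
Decomposition 2: common = {D, G}, closure = {B, D, E, F, G} → lossy.
Decomposition 3: common = {F}, closure = {B, F} → lossy.

Decomposition 1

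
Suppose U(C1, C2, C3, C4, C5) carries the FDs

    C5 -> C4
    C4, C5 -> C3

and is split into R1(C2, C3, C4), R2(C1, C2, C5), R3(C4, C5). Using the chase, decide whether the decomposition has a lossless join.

No

Chase test. Columns are C1, C2, C3, C4, C5; row i has aⱼ where attribute j ∈ Ri, else bᵢⱼ.
Initial tableau (one row per fragment):
  row 1: b11 a2 a3 a4 b15
  row 2: a1 a2 b23 b24 a5
  row 3: b31 b32 b33 a4 a5
Rows 2 and 3 agree on C5; apply C5→C4 and equate their C4 entries.
Rows 2 and 3 agree on C4, C5; apply C4, C5→C3 and equate their C3 entries.
No row becomes fully distinguished — the join is lossy.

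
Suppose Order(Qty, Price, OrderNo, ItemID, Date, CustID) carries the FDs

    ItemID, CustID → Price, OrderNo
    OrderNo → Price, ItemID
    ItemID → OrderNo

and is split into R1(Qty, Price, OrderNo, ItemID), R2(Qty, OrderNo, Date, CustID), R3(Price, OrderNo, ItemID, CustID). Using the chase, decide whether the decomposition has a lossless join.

Yes

Chase test. Columns are Qty, Price, OrderNo, ItemID, Date, CustID; row i has aⱼ where attribute j ∈ Ri, else bᵢⱼ.
Initial tableau (one row per fragment):
  row 1: a1 a2 a3 a4 b15 b16
  row 2: a1 b22 a3 b24 a5 a6
  row 3: b31 a2 a3 a4 b35 a6
Rows 1 and 2 agree on OrderNo; apply OrderNo→Price, ItemID and equate their Price, ItemID entries.
Row 2 is now all distinguished symbols — the join is lossless.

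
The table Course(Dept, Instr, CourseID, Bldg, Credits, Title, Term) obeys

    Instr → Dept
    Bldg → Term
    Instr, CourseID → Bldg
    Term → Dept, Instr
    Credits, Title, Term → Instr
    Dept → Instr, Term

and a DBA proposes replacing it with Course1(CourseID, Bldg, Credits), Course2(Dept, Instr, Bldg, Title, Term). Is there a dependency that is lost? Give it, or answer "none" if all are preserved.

Instr, CourseID → Bldg

Check Instr, CourseID → Bldg: no single fragment contains all of {Instr, CourseID, Bldg}, and the restricted closure of {Instr, CourseID} across the fragments never reaches {Bldg}.
Instr → Dept is preserved.
Bldg → Term is preserved.
Term → Dept, Instr is preserved.
Credits, Title, Term → Instr is preserved.
Dept → Instr, Term is preserved.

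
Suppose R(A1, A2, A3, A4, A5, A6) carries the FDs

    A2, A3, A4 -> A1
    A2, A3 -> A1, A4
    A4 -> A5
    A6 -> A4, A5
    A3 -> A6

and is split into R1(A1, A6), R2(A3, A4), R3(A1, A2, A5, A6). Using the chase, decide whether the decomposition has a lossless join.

Chase test. Columns are A1, A2, A3, A4, A5, A6; row i has aⱼ where attribute j ∈ Ri, else bᵢⱼ.
Initial tableau (one row per fragment):
  row 1: a1 b12 b13 b14 b15 a6
  row 2: b21 b22 a3 a4 b25 b26
  row 3: a1 a2 b33 b34 a5 a6
Rows 1 and 3 agree on A6; apply A6→A4, A5 and equate their A4, A5 entries.
No row becomes fully distinguished — the join is lossy.

No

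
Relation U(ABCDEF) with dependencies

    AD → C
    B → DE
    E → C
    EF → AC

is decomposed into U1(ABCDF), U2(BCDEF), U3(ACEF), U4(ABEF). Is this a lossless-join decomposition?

Chase test. Columns are ABCDEF; row i has aⱼ where attribute j ∈ Ui, else bᵢⱼ.
Initial tableau (one row per fragment):
  row 1: a1 a2 a3 a4 b15 a6
  row 2: b21 a2 a3 a4 a5 a6
  row 3: a1 b32 a3 b34 a5 a6
  row 4: a1 a2 b43 b44 a5 a6
Rows 1 and 2 agree on B; apply B→DE and equate their DE entries.
Rows 1 and 4 agree on B; apply B→DE and equate their DE entries.
Rows 1 and 4 agree on E; apply E→C and equate their C entries.
Rows 1 and 2 agree on EF; apply EF→AC and equate their AC entries.
Row 1 is now all distinguished symbols — the join is lossless.

Yes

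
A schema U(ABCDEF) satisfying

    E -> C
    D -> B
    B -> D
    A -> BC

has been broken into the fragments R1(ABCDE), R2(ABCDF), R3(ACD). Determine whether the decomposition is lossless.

Chase test. Columns are ABCDEF; row i has aⱼ where attribute j ∈ Ri, else bᵢⱼ.
Initial tableau (one row per fragment):
  row 1: a1 a2 a3 a4 a5 b16
  row 2: a1 a2 a3 a4 b25 a6
  row 3: a1 b32 a3 a4 b35 b36
Rows 1 and 3 agree on D; apply D→B and equate their B entries.
No row becomes fully distinguished — the join is lossy.

No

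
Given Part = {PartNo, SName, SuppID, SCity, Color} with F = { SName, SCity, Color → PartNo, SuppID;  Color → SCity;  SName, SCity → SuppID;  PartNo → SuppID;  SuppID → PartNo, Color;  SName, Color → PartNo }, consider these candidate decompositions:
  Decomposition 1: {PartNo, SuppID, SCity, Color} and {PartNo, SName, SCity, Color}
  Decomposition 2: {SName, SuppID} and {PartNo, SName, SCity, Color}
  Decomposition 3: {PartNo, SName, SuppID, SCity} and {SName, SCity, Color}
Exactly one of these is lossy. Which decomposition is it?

Decomposition 1: common = {PartNo, SCity, Color}, closure = {PartNo, SuppID, SCity, Color} → lossless.
Decomposition 2: common = {SName}, closure = {SName} → lossy.
Decomposition 3: common = {SName, SCity}, closure = {PartNo, SName, SuppID, SCity, Color} → lossless.

Decomposition 2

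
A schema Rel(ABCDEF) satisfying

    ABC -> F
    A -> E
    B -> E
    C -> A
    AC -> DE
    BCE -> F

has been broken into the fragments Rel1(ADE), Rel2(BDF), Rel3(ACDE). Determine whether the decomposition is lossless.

Chase test. Columns are ABCDEF; row i has aⱼ where attribute j ∈ Reli, else bᵢⱼ.
Initial tableau (one row per fragment):
  row 1: a1 b12 b13 a4 a5 b16
  row 2: b21 a2 b23 a4 b25 a6
  row 3: a1 b32 a3 a4 a5 b36
No row becomes fully distinguished — the join is lossy.

No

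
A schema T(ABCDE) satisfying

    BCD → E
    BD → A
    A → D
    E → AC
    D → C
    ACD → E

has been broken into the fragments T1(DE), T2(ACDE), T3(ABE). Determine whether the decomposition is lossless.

Chase test. Columns are ABCDE; row i has aⱼ where attribute j ∈ Ti, else bᵢⱼ.
Initial tableau (one row per fragment):
  row 1: b11 b12 b13 a4 a5
  row 2: a1 b22 a3 a4 a5
  row 3: a1 a2 b33 b34 a5
Rows 2 and 3 agree on A; apply A→D and equate their D entries.
Rows 1 and 2 agree on E; apply E→AC and equate their AC entries.
Rows 1 and 3 agree on E; apply E→AC and equate their AC entries.
Row 3 is now all distinguished symbols — the join is lossless.

Yes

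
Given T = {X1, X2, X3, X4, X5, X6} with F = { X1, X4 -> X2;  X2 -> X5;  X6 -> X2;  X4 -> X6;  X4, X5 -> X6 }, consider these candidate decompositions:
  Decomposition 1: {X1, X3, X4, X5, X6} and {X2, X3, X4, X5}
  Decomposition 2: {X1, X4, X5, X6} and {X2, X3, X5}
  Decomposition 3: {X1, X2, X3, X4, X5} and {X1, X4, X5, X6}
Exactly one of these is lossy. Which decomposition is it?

Decomposition 1: common = {X3, X4, X5}, closure = {X2, X3, X4, X5, X6} → lossless.
Decomposition 2: common = {X5}, closure = {X5} → lossy.
Decomposition 3: common = {X1, X4, X5}, closure = {X1, X2, X4, X5, X6} → lossless.

Decomposition 2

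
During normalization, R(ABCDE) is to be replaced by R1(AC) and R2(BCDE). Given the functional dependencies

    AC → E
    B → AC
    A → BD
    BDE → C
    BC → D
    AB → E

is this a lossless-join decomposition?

Common attributes: R1 ∩ R2 = {C}.
No dependency enlarges {C}, so (C)⁺ = {C}.
The closure contains neither all of R1 = {AC} nor all of R2 = {BCDE}, so the common attributes are not a superkey of either fragment. The join is lossy.

No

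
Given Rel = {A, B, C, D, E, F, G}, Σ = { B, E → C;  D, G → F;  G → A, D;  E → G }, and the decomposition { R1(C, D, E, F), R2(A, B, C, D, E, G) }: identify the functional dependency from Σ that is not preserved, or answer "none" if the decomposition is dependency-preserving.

D, G → F

Check D, G → F: no single fragment contains all of {D, F, G}, and the restricted closure of {D, G} across the fragments never reaches {F}.
B, E → C is preserved.
G → A, D is preserved.
E → G is preserved.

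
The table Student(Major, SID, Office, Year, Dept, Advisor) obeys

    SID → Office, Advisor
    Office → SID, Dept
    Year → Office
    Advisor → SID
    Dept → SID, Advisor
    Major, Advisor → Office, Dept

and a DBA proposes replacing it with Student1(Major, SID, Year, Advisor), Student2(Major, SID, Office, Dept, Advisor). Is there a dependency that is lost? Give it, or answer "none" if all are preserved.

SID → Office, Advisor lies within Student2.
Office → SID, Dept lies within Student2.
Year → Office: restricted closure across fragments reaches Office.
Advisor → SID lies within Student1.
Dept → SID, Advisor lies within Student2.
Major, Advisor → Office, Dept lies within Student2.
Every dependency is enforceable on the fragments, so the decomposition is dependency-preserving.

none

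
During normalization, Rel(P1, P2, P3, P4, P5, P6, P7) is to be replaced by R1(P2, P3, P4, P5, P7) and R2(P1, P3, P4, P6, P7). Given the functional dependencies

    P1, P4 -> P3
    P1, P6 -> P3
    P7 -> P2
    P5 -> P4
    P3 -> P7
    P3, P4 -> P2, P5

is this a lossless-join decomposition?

Yes

Common attributes: R1 ∩ R2 = {P3, P4, P7}.
Closure of {P3, P4, P7}: P7 → P2 applies, adding P2; P3, P4 → P2, P5 applies, adding P5. So (P3, P4, P7)⁺ = {P2, P3, P4, P5, P7}.
This closure contains every attribute of R1, so R1 ∩ R2 → R1. The join is lossless.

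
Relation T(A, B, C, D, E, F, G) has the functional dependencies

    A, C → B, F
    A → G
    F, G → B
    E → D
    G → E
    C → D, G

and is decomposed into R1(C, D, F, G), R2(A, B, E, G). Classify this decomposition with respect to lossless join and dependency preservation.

Lossless test: (G)⁺ = {D, E, G}, which is a superkey of neither fragment — lossy.
Dependency preservation: the restricted closure of {A, C} across the fragments never reaches {B, F}, so A, C → B, F cannot be enforced without a join — not preserved.

lossy and not dependency-preserving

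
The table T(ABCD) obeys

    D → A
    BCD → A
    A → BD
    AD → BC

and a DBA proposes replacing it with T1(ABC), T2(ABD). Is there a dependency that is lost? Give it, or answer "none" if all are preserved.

none

D → A lies within T2.
BCD → A: restricted closure across fragments reaches A.
A → BD lies within T2.
AD → BC: restricted closure across fragments reaches BC.
Every dependency is enforceable on the fragments, so the decomposition is dependency-preserving.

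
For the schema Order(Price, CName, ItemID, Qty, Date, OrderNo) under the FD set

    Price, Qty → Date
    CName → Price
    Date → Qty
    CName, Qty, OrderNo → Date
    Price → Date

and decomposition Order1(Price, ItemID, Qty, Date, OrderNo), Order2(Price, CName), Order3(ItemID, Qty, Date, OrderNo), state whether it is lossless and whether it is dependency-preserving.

lossy but dependency-preserving

Lossless test (chase): Rows 1 and 2 agree on Price; apply Price→Date and equate their Date entries. Rows 1 and 2 agree on Date; apply Date→Qty and equate their Qty entries. No row becomes fully distinguished — the join is lossy.
Dependency preservation: CName, Qty, OrderNo → Date is not contained in any single fragment, but the restricted closure of its left-hand side across the fragments still reaches the right-hand side; the remaining FDs each lie inside some fragment. All dependencies are preserved.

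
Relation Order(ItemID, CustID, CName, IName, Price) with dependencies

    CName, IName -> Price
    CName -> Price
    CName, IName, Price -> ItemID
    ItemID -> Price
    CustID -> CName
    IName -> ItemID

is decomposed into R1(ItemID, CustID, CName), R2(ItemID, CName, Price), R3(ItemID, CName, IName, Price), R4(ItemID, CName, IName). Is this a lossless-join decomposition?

No

Chase test. Columns are ItemID, CustID, CName, IName, Price; row i has aⱼ where attribute j ∈ Ri, else bᵢⱼ.
Initial tableau (one row per fragment):
  row 1: a1 a2 a3 b14 b15
  row 2: a1 b22 a3 b24 a5
  row 3: a1 b32 a3 a4 a5
  row 4: a1 b42 a3 a4 b45
Rows 3 and 4 agree on CName, IName; apply CName, IName→Price and equate their Price entries.
Rows 1 and 2 agree on CName; apply CName→Price and equate their Price entries.
No row becomes fully distinguished — the join is lossy.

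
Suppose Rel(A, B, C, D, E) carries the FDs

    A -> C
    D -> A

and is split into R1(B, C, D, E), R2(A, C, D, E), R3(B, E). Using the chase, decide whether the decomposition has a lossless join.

Chase test. Columns are A, B, C, D, E; row i has aⱼ where attribute j ∈ Ri, else bᵢⱼ.
Initial tableau (one row per fragment):
  row 1: b11 a2 a3 a4 a5
  row 2: a1 b22 a3 a4 a5
  row 3: b31 a2 b33 b34 a5
Rows 1 and 2 agree on D; apply D→A and equate their A entries.
Row 1 is now all distinguished symbols — the join is lossless.

Yes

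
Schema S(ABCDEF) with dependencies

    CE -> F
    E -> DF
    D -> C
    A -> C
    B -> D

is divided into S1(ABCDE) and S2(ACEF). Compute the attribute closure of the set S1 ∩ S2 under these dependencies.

ACDEF

S1 ∩ S2 = {ACE}.
CE → F applies, adding F
E → DF applies, adding D
Closure: {ACDEF}.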